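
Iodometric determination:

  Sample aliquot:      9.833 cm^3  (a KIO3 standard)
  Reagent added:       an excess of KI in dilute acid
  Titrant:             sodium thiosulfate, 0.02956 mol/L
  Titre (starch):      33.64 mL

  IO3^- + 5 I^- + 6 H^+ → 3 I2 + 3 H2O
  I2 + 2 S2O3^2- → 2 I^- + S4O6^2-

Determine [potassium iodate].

0.01685 mol/L

n(S2O3^2-) = 0.03364 × 0.02956 = 9.944 × 10^-4 mol
n(I2) = n(S2O3^2-)/2 = 4.972 × 10^-4 mol
From the 1:3 ratio, n(IO3^-) in the aliquot = 1/3 × 4.972 × 10^-4 = 1.657 × 10^-4 mol
[IO3^-] = 1.657 × 10^-4 / 0.009833 = 0.01685 mol/L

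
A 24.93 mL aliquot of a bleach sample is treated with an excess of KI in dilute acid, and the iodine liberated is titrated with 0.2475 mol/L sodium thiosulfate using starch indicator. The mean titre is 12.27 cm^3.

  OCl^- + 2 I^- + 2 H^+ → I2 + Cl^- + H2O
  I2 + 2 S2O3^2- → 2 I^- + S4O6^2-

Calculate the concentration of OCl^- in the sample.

n(S2O3^2-) = 0.01227 × 0.2475 = 3.037 × 10^-3 mol
n(I2) = n(S2O3^2-)/2 = 1.518 × 10^-3 mol
n(OCl^-) in the aliquot = 1.518 × 10^-3 mol (1:1 ratio)
[OCl^-] = 1.518 × 10^-3 / 0.02493 = 0.06091 mol/L

0.06091 mol/L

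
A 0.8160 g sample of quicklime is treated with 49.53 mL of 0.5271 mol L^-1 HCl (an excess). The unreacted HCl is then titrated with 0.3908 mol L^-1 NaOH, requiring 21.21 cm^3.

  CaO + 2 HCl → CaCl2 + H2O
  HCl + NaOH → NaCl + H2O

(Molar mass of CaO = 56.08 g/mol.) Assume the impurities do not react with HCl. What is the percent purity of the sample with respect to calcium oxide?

61.23 %

n(HCl) added = 0.04953 × 0.5271 = 0.02611 mol
n(NaOH) used in back-titration = 0.02121 × 0.3908 = 8.289 × 10^-3 mol
n(HCl) left over = 8.289 × 10^-3 mol (1:1 ratio)
n(HCl) consumed by analyte = 0.02611 − 8.289 × 10^-3 = 0.01782 mol
From the 1:2 ratio, n(CaO) = 1/2 × 0.01782 = 8.909 × 10^-3 mol
mass of CaO = 8.909 × 10^-3 × 56.08 = 0.4996 g
% CaO = 0.4996 / 0.8160 × 100 = 61.23 %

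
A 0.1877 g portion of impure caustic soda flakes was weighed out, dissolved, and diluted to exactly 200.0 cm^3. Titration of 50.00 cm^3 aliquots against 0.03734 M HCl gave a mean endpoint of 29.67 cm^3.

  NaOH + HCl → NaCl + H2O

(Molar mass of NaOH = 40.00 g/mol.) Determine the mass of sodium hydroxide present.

0.1773 g

n(HCl) per titration = 0.02967 × 0.03734 = 1.108 × 10^-3 mol
n(NaOH) in each aliquot = 1.108 × 10^-3 mol (1:1 ratio)
n(NaOH) in the whole flask = 1.108 × 10^-3 × 200.0/50.00 = 4.432 × 10^-3 mol
mass of NaOH = 4.432 × 10^-3 × 40.00 = 0.1773 g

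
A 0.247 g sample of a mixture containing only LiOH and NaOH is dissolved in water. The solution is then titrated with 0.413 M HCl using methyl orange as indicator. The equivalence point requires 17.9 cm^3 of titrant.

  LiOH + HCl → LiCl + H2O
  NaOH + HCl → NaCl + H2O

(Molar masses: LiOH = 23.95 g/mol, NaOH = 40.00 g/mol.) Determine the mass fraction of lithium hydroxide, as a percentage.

29.4 %

n(HCl) = 0.0179 × 0.413 = 7.39 × 10^-3 mol
Let x = n(LiOH), y = n(NaOH).
Titrant: 1x + 1y = 7.39 × 10^-3;  mass: 23.95x + 40.00y = 0.247
Solving, x = 3.03 × 10^-3 mol, y = 4.36 × 10^-3 mol
mass of LiOH = 3.03 × 10^-3 × 23.95 = 0.0727 g
% LiOH = 0.0727 / 0.247 × 100 = 29.4 %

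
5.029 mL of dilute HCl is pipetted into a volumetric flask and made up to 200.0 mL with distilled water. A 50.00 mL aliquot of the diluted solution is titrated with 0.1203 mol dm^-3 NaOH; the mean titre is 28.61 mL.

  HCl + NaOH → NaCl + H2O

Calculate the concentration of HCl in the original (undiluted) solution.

2.738 mol/L

n(NaOH) = 0.02861 × 0.1203 = 3.442 × 10^-3 mol
n(HCl) in the aliquot = 3.442 × 10^-3 mol (1:1 ratio)
[HCl]_dilute = 3.442 × 10^-3 / 0.05000 = 0.06884 mol/L
Dilution factor = 200.0 / 5.029 = 39.77
[HCl]_stock = 0.06884 × 39.77 = 2.738 mol/L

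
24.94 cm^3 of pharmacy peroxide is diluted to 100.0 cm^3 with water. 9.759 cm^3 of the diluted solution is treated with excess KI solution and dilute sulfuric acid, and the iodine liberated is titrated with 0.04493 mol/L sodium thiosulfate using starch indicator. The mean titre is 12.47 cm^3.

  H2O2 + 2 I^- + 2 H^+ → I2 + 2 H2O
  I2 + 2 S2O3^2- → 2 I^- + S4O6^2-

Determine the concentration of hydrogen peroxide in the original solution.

0.1151 mol/L

n(S2O3^2-) = 0.01247 × 0.04493 = 5.603 × 10^-4 mol
n(I2) = n(S2O3^2-)/2 = 2.801 × 10^-4 mol
n(H2O2) in the aliquot = 2.801 × 10^-4 mol (1:1 ratio)
[H2O2]_dilute = 2.801 × 10^-4 / 0.009759 = 0.02871 mol/L
[H2O2]_original = 0.02871 × 100.0/24.94 = 0.1151 mol/L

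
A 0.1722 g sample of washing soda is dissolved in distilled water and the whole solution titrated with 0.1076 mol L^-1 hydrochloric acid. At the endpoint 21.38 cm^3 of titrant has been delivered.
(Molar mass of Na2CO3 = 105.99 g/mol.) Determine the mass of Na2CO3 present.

0.1219 g

Na2CO3 + 2 HCl → 2 NaCl + H2O + CO2
n(HCl) = 0.02138 L × 0.1076 mol/L = 2.300 × 10^-3 mol
From the 1:2 ratio, n(Na2CO3) = 1/2 × 2.300 × 10^-3 = 1.150 × 10^-3 mol
mass of Na2CO3 = 1.150 × 10^-3 × 105.99 g/mol = 0.1219 g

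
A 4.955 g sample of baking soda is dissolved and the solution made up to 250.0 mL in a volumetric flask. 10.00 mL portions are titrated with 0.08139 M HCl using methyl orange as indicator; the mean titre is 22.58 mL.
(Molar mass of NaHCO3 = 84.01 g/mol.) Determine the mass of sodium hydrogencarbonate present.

NaHCO3 + HCl → NaCl + H2O + CO2
n(HCl) per titration = 0.02258 × 0.08139 = 1.838 × 10^-3 mol
n(NaHCO3) in each aliquot = 1.838 × 10^-3 mol (1:1 ratio)
n(NaHCO3) in the whole flask = 1.838 × 10^-3 × 250.0/10.00 = 0.04594 mol
mass of NaHCO3 = 0.04594 × 84.01 = 3.860 g

3.860 g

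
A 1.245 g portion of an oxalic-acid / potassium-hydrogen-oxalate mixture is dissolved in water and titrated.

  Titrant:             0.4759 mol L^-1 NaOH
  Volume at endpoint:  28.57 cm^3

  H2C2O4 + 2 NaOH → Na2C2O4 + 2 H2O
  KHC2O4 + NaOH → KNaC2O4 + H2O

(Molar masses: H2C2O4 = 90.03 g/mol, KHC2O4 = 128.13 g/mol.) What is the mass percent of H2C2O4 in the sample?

21.63 %

n(NaOH) = 0.02857 × 0.4759 = 0.01360 mol
Let x = n(H2C2O4), y = n(KHC2O4).
Titrant: 2x + 1y = 0.01360;  mass: 90.03x + 128.13y = 1.245
Solving, x = 2.991 × 10^-3 mol, y = 7.615 × 10^-3 mol
mass of H2C2O4 = 2.991 × 10^-3 × 90.03 = 0.2692 g
% H2C2O4 = 0.2692 / 1.245 × 100 = 21.63 %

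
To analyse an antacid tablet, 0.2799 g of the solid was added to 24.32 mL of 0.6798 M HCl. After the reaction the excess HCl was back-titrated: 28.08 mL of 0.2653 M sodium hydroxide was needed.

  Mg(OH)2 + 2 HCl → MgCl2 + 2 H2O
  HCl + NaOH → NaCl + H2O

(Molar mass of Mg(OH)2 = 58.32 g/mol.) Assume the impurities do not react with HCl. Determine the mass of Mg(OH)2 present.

n(HCl) added = 0.02432 × 0.6798 = 0.01653 mol
n(NaOH) used in back-titration = 0.02808 × 0.2653 = 7.450 × 10^-3 mol
n(HCl) left over = 7.450 × 10^-3 mol (1:1 ratio)
n(HCl) consumed by analyte = 0.01653 − 7.450 × 10^-3 = 9.083 × 10^-3 mol
From the 1:2 ratio, n(Mg(OH)2) = 1/2 × 9.083 × 10^-3 = 4.542 × 10^-3 mol
mass of Mg(OH)2 = 4.542 × 10^-3 × 58.32 = 0.2649 g

0.2649 g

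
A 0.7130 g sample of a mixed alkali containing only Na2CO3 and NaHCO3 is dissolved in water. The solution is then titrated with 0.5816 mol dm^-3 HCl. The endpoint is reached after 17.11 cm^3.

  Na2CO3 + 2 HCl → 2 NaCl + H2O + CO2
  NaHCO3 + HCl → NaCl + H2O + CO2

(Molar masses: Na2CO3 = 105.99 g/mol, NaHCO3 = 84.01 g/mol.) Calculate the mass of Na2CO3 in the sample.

0.2102 g

n(HCl) = 0.01711 × 0.5816 = 9.951 × 10^-3 mol
Let x = n(Na2CO3), y = n(NaHCO3).
Titrant: 2x + 1y = 9.951 × 10^-3;  mass: 105.99x + 84.01y = 0.7130
Solving, x = 1.983 × 10^-3 mol, y = 5.985 × 10^-3 mol
mass of Na2CO3 = 1.983 × 10^-3 × 105.99 = 0.2102 g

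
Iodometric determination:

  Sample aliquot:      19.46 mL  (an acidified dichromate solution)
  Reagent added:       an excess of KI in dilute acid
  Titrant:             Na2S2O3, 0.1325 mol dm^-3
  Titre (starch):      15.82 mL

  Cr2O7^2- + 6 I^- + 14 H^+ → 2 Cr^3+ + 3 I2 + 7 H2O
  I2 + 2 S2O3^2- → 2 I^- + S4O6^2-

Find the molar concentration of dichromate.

n(S2O3^2-) = 0.01582 × 0.1325 = 2.096 × 10^-3 mol
n(I2) = n(S2O3^2-)/2 = 1.048 × 10^-3 mol
From the 1:3 ratio, n(Cr2O7^2-) in the aliquot = 1/3 × 1.048 × 10^-3 = 3.494 × 10^-4 mol
[Cr2O7^2-] = 3.494 × 10^-4 / 0.01946 = 0.01795 mol/L

0.01795 mol/L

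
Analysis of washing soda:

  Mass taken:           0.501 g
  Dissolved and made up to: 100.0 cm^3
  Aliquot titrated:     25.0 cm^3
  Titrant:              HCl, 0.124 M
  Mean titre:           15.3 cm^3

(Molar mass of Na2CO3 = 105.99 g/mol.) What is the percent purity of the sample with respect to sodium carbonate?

Na2CO3 + 2 HCl → 2 NaCl + H2O + CO2
n(HCl) per titration = 0.0153 × 0.124 = 1.90 × 10^-3 mol
From the 1:2 ratio, n(Na2CO3) in each aliquot = 1/2 × 1.90 × 10^-3 = 9.49 × 10^-4 mol
n(Na2CO3) in the whole flask = 9.49 × 10^-4 × 100.0/25.0 = 3.79 × 10^-3 mol
mass of Na2CO3 = 3.79 × 10^-3 × 105.99 = 0.402 g
% Na2CO3 = 0.402 / 0.501 × 100 = 80.3 %

80.3 %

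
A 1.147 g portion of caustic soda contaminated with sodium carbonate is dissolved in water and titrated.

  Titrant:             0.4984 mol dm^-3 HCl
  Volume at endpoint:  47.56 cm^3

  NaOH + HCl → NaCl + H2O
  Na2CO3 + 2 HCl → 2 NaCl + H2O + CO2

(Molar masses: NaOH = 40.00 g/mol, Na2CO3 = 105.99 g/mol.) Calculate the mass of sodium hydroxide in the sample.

n(HCl) = 0.04756 × 0.4984 = 0.02370 mol
Let x = n(NaOH), y = n(Na2CO3).
Titrant: 1x + 2y = 0.02370;  mass: 40.00x + 105.99y = 1.147
Solving, x = 8.402 × 10^-3 mol, y = 7.651 × 10^-3 mol
mass of NaOH = 8.402 × 10^-3 × 40.00 = 0.3361 g

0.3361 g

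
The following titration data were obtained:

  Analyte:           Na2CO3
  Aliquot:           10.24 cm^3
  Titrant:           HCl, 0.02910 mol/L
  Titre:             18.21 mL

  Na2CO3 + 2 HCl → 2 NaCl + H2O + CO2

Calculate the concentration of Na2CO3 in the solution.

n(HCl) = 0.01821 L × 0.02910 mol/L = 5.299 × 10^-4 mol
From the 1:2 mole ratio, n(Na2CO3) = 1/2 × 5.299 × 10^-4 = 2.650 × 10^-4 mol
[Na2CO3] = 2.650 × 10^-4 mol / 0.01024 L = 0.02587 mol/L

0.02587 mol/L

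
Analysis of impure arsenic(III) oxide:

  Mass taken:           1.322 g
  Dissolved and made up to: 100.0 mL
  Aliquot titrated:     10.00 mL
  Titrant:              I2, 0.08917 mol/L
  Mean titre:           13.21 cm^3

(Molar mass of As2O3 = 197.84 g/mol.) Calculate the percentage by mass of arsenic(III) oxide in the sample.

88.14 %

As2O3 + 2 I2 + 2 H2O → As2O5 + 4 HI
n(I2) per titration = 0.01321 × 0.08917 = 1.178 × 10^-3 mol
From the 1:2 ratio, n(As2O3) in each aliquot = 1/2 × 1.178 × 10^-3 = 5.890 × 10^-4 mol
n(As2O3) in the whole flask = 5.890 × 10^-4 × 100.0/10.00 = 5.890 × 10^-3 mol
mass of As2O3 = 5.890 × 10^-3 × 197.84 = 1.165 g
% As2O3 = 1.165 / 1.322 × 100 = 88.14 %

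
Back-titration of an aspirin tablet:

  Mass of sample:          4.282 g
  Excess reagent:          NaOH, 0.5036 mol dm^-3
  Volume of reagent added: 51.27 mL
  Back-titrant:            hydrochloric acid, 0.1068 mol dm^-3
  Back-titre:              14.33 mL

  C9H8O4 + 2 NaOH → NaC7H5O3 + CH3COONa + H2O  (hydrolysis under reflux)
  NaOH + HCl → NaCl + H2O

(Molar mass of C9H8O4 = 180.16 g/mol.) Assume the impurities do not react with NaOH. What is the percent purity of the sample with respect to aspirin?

51.10 %

n(NaOH) added = 0.05127 × 0.5036 = 0.02582 mol
n(HCl) used in back-titration = 0.01433 × 0.1068 = 1.530 × 10^-3 mol
n(NaOH) left over = 1.530 × 10^-3 mol (1:1 ratio)
n(NaOH) consumed by analyte = 0.02582 − 1.530 × 10^-3 = 0.02429 mol
From the 1:2 ratio, n(C9H8O4) = 1/2 × 0.02429 = 0.01214 mol
mass of C9H8O4 = 0.01214 × 180.16 = 2.188 g
% C9H8O4 = 2.188 / 4.282 × 100 = 51.10 %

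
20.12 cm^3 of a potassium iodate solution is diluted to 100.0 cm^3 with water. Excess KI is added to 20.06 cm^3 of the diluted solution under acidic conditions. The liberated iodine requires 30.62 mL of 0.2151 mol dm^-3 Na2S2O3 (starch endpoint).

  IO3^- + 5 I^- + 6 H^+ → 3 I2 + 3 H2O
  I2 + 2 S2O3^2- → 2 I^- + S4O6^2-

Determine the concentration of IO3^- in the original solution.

n(S2O3^2-) = 0.03062 × 0.2151 = 6.586 × 10^-3 mol
n(I2) = n(S2O3^2-)/2 = 3.293 × 10^-3 mol
From the 1:3 ratio, n(IO3^-) in the aliquot = 1/3 × 3.293 × 10^-3 = 1.098 × 10^-3 mol
[IO3^-]_dilute = 1.098 × 10^-3 / 0.02006 = 0.05472 mol/L
[IO3^-]_original = 0.05472 × 100.0/20.12 = 0.2720 mol/L

0.2720 mol/L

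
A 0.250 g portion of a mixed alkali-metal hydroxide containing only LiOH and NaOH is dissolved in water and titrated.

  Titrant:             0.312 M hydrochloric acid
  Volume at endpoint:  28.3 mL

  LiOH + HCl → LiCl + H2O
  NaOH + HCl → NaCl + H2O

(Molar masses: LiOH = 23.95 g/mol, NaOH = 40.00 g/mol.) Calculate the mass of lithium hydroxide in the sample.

n(HCl) = 0.0283 × 0.312 = 8.83 × 10^-3 mol
Let x = n(LiOH), y = n(NaOH).
Titrant: 1x + 1y = 8.83 × 10^-3;  mass: 23.95x + 40.00y = 0.250
Solving, x = 6.43 × 10^-3 mol, y = 2.40 × 10^-3 mol
mass of LiOH = 6.43 × 10^-3 × 23.95 = 0.154 g

0.154 g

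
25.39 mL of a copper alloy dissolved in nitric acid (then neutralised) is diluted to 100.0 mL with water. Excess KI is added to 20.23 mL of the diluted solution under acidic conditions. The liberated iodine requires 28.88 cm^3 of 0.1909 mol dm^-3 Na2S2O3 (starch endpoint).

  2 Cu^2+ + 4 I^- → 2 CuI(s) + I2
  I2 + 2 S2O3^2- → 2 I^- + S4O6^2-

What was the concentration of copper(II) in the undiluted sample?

1.073 mol/L

n(S2O3^2-) = 0.02888 × 0.1909 = 5.513 × 10^-3 mol
n(I2) = n(S2O3^2-)/2 = 2.757 × 10^-3 mol
From the 2:1 ratio, n(Cu2+) in the aliquot = 2/1 × 2.757 × 10^-3 = 5.513 × 10^-3 mol
[Cu2+]_dilute = 5.513 × 10^-3 / 0.02023 = 0.2725 mol/L
[Cu2+]_original = 0.2725 × 100.0/25.39 = 1.073 mol/L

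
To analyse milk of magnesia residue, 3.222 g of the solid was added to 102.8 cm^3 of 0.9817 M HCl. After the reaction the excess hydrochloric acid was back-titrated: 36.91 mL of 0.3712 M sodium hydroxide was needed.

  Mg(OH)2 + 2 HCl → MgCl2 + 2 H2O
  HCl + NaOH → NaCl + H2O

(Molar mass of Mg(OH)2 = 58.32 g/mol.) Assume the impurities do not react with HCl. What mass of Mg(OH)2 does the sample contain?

2.543 g

n(HCl) added = 0.1028 × 0.9817 = 0.1009 mol
n(NaOH) used in back-titration = 0.03691 × 0.3712 = 0.01370 mol
n(HCl) left over = 0.01370 mol (1:1 ratio)
n(HCl) consumed by analyte = 0.1009 − 0.01370 = 0.08722 mol
From the 1:2 ratio, n(Mg(OH)2) = 1/2 × 0.08722 = 0.04361 mol
mass of Mg(OH)2 = 0.04361 × 58.32 = 2.543 g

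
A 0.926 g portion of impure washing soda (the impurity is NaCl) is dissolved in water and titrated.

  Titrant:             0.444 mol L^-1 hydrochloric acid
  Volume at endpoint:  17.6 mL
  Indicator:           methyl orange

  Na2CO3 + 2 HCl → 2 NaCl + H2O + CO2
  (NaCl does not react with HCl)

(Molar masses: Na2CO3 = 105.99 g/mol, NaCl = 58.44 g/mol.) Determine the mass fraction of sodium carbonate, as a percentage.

44.7 %

n(HCl) = 0.0176 × 0.444 = 7.81 × 10^-3 mol
Let x = n(Na2CO3), y = n(NaCl).
Titrant: 2x = 7.81 × 10^-3;  mass: 105.99x + 58.44y = 0.926
Solving, x = 3.91 × 10^-3 mol, y = 8.76 × 10^-3 mol
mass of Na2CO3 = 3.91 × 10^-3 × 105.99 = 0.414 g
% Na2CO3 = 0.414 / 0.926 × 100 = 44.7 %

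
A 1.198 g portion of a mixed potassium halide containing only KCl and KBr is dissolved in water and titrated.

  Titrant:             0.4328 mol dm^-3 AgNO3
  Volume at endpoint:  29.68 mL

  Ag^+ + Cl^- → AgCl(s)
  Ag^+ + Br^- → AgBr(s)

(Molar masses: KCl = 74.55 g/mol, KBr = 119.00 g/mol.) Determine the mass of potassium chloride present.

n(AgNO3) = 0.02968 × 0.4328 = 0.01285 mol
Let x = n(KCl), y = n(KBr).
Titrant: 1x + 1y = 0.01285;  mass: 74.55x + 119.00y = 1.198
Solving, x = 7.438 × 10^-3 mol, y = 5.408 × 10^-3 mol
mass of KCl = 7.438 × 10^-3 × 74.55 = 0.5545 g

0.5545 g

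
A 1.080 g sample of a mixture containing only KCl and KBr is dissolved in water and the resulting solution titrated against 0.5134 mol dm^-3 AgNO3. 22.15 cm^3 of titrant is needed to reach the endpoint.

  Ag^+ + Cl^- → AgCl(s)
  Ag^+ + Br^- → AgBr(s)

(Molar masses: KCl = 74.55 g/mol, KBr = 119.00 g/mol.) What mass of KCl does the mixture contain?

0.4583 g

n(AgNO3) = 0.02215 × 0.5134 = 0.01137 mol
Let x = n(KCl), y = n(KBr).
Titrant: 1x + 1y = 0.01137;  mass: 74.55x + 119.00y = 1.080
Solving, x = 6.147 × 10^-3 mol, y = 5.225 × 10^-3 mol
mass of KCl = 6.147 × 10^-3 × 74.55 = 0.4583 g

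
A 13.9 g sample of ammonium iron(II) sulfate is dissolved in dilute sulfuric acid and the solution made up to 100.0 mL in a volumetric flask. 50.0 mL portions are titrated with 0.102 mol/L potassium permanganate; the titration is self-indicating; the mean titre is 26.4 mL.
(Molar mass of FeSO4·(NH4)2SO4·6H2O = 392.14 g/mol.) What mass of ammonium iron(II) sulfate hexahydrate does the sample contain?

10.6 g

MnO4^- + 5 Fe^2+ + 8 H^+ → Mn^2+ + 5 Fe^3+ + 4 H2O
n(KMnO4) per titration = 0.0264 × 0.102 = 2.69 × 10^-3 mol
From the 5:1 ratio, n(FeSO4·(NH4)2SO4·6H2O) in each aliquot = 5/1 × 2.69 × 10^-3 = 0.0135 mol
n(FeSO4·(NH4)2SO4·6H2O) in the whole flask = 0.0135 × 100.0/50.0 = 0.0269 mol
mass of FeSO4·(NH4)2SO4·6H2O = 0.0269 × 392.14 = 10.6 g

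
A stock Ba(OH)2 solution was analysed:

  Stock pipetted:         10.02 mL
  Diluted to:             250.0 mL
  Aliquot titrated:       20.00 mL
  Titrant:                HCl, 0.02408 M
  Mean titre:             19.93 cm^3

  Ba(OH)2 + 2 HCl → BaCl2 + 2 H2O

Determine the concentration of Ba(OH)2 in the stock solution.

0.2993 M

n(HCl) = 0.01993 × 0.02408 = 4.799 × 10^-4 mol
From the 1:2 ratio, n(Ba(OH)2) in the aliquot = 1/2 × 4.799 × 10^-4 = 2.400 × 10^-4 mol
[Ba(OH)2]_dilute = 2.400 × 10^-4 / 0.02000 = 0.01200 mol/L
Dilution factor = 250.0 / 10.02 = 24.95
[Ba(OH)2]_stock = 0.01200 × 24.95 = 0.2993 mol/L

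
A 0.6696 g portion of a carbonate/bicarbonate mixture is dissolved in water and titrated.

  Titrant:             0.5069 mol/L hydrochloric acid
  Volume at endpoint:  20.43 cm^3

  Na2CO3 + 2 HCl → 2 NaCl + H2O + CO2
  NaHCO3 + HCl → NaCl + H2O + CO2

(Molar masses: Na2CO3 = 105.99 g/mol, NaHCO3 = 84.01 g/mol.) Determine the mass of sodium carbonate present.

0.3424 g

n(HCl) = 0.02043 × 0.5069 = 0.01036 mol
Let x = n(Na2CO3), y = n(NaHCO3).
Titrant: 2x + 1y = 0.01036;  mass: 105.99x + 84.01y = 0.6696
Solving, x = 3.231 × 10^-3 mol, y = 3.894 × 10^-3 mol
mass of Na2CO3 = 3.231 × 10^-3 × 105.99 = 0.3424 g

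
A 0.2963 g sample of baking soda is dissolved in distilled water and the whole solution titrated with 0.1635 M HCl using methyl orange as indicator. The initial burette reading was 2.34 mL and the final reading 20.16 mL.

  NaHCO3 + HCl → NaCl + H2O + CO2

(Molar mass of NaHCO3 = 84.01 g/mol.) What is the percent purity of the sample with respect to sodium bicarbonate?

n(HCl) = 0.01782 L × 0.1635 mol/L = 2.914 × 10^-3 mol
n(NaHCO3) = 2.914 × 10^-3 mol (1:1 ratio)
mass of NaHCO3 = 2.914 × 10^-3 × 84.01 g/mol = 0.2448 g
% NaHCO3 = 0.2448 / 0.2963 × 100 = 82.61 %

82.61 %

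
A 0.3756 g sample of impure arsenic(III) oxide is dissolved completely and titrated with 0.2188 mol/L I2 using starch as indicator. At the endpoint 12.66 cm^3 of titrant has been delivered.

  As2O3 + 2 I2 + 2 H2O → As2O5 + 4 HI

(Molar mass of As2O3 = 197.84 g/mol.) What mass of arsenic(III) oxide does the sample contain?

0.2740 g

n(I2) = 0.01266 L × 0.2188 mol/L = 2.770 × 10^-3 mol
From the 1:2 ratio, n(As2O3) = 1/2 × 2.770 × 10^-3 = 1.385 × 10^-3 mol
mass of As2O3 = 1.385 × 10^-3 × 197.84 g/mol = 0.2740 g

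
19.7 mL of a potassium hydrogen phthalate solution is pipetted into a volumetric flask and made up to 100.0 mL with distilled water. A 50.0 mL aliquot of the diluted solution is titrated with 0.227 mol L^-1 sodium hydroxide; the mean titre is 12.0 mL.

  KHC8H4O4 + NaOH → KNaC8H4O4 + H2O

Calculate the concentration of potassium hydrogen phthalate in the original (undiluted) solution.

0.277 mol/L

n(NaOH) = 0.0120 × 0.227 = 2.72 × 10^-3 mol
n(KHC8H4O4) in the aliquot = 2.72 × 10^-3 mol (1:1 ratio)
[KHC8H4O4]_dilute = 2.72 × 10^-3 / 0.0500 = 0.0545 mol/L
Dilution factor = 100.0 / 19.7 = 5.076
[KHC8H4O4]_stock = 0.0545 × 5.076 = 0.277 mol/L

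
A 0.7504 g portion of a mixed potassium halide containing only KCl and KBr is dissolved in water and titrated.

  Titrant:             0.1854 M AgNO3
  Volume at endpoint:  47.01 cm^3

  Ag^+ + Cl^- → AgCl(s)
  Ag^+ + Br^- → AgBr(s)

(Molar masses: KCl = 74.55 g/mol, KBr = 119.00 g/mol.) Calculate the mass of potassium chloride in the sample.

0.4809 g

n(AgNO3) = 0.04701 × 0.1854 = 8.716 × 10^-3 mol
Let x = n(KCl), y = n(KBr).
Titrant: 1x + 1y = 8.716 × 10^-3;  mass: 74.55x + 119.00y = 0.7504
Solving, x = 6.451 × 10^-3 mol, y = 2.264 × 10^-3 mol
mass of KCl = 6.451 × 10^-3 × 74.55 = 0.4809 g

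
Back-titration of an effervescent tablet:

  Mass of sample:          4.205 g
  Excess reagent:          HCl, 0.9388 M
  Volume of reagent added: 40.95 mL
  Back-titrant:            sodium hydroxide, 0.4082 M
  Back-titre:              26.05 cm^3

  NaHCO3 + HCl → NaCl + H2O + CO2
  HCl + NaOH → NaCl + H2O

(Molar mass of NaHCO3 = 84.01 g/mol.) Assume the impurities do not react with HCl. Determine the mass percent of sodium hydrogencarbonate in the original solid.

n(HCl) added = 0.04095 × 0.9388 = 0.03844 mol
n(NaOH) used in back-titration = 0.02605 × 0.4082 = 0.01063 mol
n(HCl) left over = 0.01063 mol (1:1 ratio)
n(HCl) consumed by analyte = 0.03844 − 0.01063 = 0.02781 mol
n(NaHCO3) = 0.02781 mol (1:1 ratio)
mass of NaHCO3 = 0.02781 × 84.01 = 2.336 g
% NaHCO3 = 2.336 / 4.205 × 100 = 55.56 %

55.56 %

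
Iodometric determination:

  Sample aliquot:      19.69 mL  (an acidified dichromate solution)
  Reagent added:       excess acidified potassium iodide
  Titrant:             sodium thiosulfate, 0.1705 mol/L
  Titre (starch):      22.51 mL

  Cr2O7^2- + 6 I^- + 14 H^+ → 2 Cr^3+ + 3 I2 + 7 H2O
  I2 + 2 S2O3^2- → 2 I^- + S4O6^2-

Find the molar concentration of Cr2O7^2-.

0.03249 mol/L

n(S2O3^2-) = 0.02251 × 0.1705 = 3.838 × 10^-3 mol
n(I2) = n(S2O3^2-)/2 = 1.919 × 10^-3 mol
From the 1:3 ratio, n(Cr2O7^2-) in the aliquot = 1/3 × 1.919 × 10^-3 = 6.397 × 10^-4 mol
[Cr2O7^2-] = 6.397 × 10^-4 / 0.01969 = 0.03249 mol/L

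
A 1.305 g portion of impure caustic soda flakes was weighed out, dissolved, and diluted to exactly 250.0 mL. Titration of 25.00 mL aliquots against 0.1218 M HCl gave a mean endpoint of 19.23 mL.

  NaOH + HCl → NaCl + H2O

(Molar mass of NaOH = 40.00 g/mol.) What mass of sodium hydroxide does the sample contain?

0.9369 g

n(HCl) per titration = 0.01923 × 0.1218 = 2.342 × 10^-3 mol
n(NaOH) in each aliquot = 2.342 × 10^-3 mol (1:1 ratio)
n(NaOH) in the whole flask = 2.342 × 10^-3 × 250.0/25.00 = 0.02342 mol
mass of NaOH = 0.02342 × 40.00 = 0.9369 g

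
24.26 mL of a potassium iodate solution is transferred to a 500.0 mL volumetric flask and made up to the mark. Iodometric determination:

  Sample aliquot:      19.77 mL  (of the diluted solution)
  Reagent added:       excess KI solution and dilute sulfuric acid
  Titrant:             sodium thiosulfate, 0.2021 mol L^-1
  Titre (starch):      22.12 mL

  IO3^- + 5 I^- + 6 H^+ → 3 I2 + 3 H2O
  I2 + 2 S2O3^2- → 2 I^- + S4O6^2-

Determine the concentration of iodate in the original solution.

n(S2O3^2-) = 0.02212 × 0.2021 = 4.470 × 10^-3 mol
n(I2) = n(S2O3^2-)/2 = 2.235 × 10^-3 mol
From the 1:3 ratio, n(IO3^-) in the aliquot = 1/3 × 2.235 × 10^-3 = 7.451 × 10^-4 mol
[IO3^-]_dilute = 7.451 × 10^-4 / 0.01977 = 0.03769 mol/L
[IO3^-]_original = 0.03769 × 500.0/24.26 = 0.7767 mol/L

0.7767 mol/L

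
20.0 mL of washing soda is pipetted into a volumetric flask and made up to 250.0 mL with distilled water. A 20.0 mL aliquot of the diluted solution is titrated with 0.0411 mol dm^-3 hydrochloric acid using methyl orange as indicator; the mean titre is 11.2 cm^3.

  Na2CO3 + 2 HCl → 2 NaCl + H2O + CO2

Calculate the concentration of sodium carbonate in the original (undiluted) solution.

0.144 mol/L

n(HCl) = 0.0112 × 0.0411 = 4.60 × 10^-4 mol
From the 1:2 ratio, n(Na2CO3) in the aliquot = 1/2 × 4.60 × 10^-4 = 2.30 × 10^-4 mol
[Na2CO3]_dilute = 2.30 × 10^-4 / 0.0200 = 0.0115 mol/L
Dilution factor = 250.0 / 20.0 = 12.50
[Na2CO3]_stock = 0.0115 × 12.50 = 0.144 mol/L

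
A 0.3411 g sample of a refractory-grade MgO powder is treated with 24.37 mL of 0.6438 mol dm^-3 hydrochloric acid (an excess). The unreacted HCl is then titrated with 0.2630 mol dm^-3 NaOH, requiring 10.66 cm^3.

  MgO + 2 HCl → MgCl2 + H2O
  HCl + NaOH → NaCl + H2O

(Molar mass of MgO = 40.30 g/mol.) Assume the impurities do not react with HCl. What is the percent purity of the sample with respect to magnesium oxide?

n(HCl) added = 0.02437 × 0.6438 = 0.01569 mol
n(NaOH) used in back-titration = 0.01066 × 0.2630 = 2.804 × 10^-3 mol
n(HCl) left over = 2.804 × 10^-3 mol (1:1 ratio)
n(HCl) consumed by analyte = 0.01569 − 2.804 × 10^-3 = 0.01289 mol
From the 1:2 ratio, n(MgO) = 1/2 × 0.01289 = 6.443 × 10^-3 mol
mass of MgO = 6.443 × 10^-3 × 40.30 = 0.2596 g
% MgO = 0.2596 / 0.3411 × 100 = 76.12 %

76.12 %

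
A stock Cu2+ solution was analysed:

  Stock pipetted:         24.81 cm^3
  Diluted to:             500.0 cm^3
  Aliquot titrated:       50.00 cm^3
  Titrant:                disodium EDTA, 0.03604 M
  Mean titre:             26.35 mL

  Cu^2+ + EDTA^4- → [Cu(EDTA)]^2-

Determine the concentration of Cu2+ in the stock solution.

n(EDTA) = 0.02635 × 0.03604 = 9.497 × 10^-4 mol
n(Cu2+) in the aliquot = 9.497 × 10^-4 mol (1:1 ratio)
[Cu2+]_dilute = 9.497 × 10^-4 / 0.05000 = 0.01899 mol/L
Dilution factor = 500.0 / 24.81 = 20.15
[Cu2+]_stock = 0.01899 × 20.15 = 0.3828 mol/L

0.3828 M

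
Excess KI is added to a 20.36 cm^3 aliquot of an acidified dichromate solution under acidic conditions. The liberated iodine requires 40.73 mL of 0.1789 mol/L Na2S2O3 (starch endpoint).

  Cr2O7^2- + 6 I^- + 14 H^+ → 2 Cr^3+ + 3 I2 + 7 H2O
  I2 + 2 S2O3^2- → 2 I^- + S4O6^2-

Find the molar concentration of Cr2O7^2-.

n(S2O3^2-) = 0.04073 × 0.1789 = 7.287 × 10^-3 mol
n(I2) = n(S2O3^2-)/2 = 3.643 × 10^-3 mol
From the 1:3 ratio, n(Cr2O7^2-) in the aliquot = 1/3 × 3.643 × 10^-3 = 1.214 × 10^-3 mol
[Cr2O7^2-] = 1.214 × 10^-3 / 0.02036 = 0.05965 mol/L

0.05965 mol/L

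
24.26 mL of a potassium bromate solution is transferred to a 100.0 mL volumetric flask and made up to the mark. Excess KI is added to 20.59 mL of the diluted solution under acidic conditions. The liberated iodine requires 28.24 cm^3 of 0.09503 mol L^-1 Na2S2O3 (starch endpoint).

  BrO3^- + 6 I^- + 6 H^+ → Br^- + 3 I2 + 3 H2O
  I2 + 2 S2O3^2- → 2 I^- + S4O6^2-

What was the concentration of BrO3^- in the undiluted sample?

0.08954 mol/L

n(S2O3^2-) = 0.02824 × 0.09503 = 2.684 × 10^-3 mol
n(I2) = n(S2O3^2-)/2 = 1.342 × 10^-3 mol
From the 1:3 ratio, n(BrO3^-) in the aliquot = 1/3 × 1.342 × 10^-3 = 4.473 × 10^-4 mol
[BrO3^-]_dilute = 4.473 × 10^-4 / 0.02059 = 0.02172 mol/L
[BrO3^-]_original = 0.02172 × 100.0/24.26 = 0.08954 mol/L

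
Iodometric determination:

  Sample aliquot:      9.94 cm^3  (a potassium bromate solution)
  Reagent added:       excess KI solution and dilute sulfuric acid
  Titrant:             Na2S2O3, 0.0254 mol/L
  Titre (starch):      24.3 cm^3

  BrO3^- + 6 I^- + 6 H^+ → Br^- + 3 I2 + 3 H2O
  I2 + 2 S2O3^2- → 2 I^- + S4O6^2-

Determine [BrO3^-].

0.0103 mol/L

n(S2O3^2-) = 0.0243 × 0.0254 = 6.17 × 10^-4 mol
n(I2) = n(S2O3^2-)/2 = 3.09 × 10^-4 mol
From the 1:3 ratio, n(BrO3^-) in the aliquot = 1/3 × 3.09 × 10^-4 = 1.03 × 10^-4 mol
[BrO3^-] = 1.03 × 10^-4 / 0.00994 = 0.0103 mol/L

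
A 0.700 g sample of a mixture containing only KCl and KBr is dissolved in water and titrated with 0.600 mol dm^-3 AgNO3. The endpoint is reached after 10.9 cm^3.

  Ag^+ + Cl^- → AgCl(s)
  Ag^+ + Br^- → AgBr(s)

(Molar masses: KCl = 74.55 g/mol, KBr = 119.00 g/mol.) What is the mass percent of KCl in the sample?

n(AgNO3) = 0.0109 × 0.600 = 6.54 × 10^-3 mol
Let x = n(KCl), y = n(KBr).
Titrant: 1x + 1y = 6.54 × 10^-3;  mass: 74.55x + 119.00y = 0.700
Solving, x = 1.76 × 10^-3 mol, y = 4.78 × 10^-3 mol
mass of KCl = 1.76 × 10^-3 × 74.55 = 0.131 g
% KCl = 0.131 / 0.700 × 100 = 18.8 %

18.8 %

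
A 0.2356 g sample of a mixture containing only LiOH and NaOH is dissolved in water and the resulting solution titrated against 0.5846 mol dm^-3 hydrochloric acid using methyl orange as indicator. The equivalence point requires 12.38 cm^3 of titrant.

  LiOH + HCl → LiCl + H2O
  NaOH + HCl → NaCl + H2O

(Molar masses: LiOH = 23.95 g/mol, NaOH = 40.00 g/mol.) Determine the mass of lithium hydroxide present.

0.08042 g

n(HCl) = 0.01238 × 0.5846 = 7.237 × 10^-3 mol
Let x = n(LiOH), y = n(NaOH).
Titrant: 1x + 1y = 7.237 × 10^-3;  mass: 23.95x + 40.00y = 0.2356
Solving, x = 3.358 × 10^-3 mol, y = 3.879 × 10^-3 mol
mass of LiOH = 3.358 × 10^-3 × 23.95 = 0.08042 g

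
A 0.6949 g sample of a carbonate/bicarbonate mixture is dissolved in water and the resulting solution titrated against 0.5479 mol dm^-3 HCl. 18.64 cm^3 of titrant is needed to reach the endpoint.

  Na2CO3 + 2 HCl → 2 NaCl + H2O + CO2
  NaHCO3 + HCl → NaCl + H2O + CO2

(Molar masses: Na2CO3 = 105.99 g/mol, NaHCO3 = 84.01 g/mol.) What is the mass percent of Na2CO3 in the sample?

40.10 %

n(HCl) = 0.01864 × 0.5479 = 0.01021 mol
Let x = n(Na2CO3), y = n(NaHCO3).
Titrant: 2x + 1y = 0.01021;  mass: 105.99x + 84.01y = 0.6949
Solving, x = 2.629 × 10^-3 mol, y = 4.955 × 10^-3 mol
mass of Na2CO3 = 2.629 × 10^-3 × 105.99 = 0.2787 g
% Na2CO3 = 0.2787 / 0.6949 × 100 = 40.10 %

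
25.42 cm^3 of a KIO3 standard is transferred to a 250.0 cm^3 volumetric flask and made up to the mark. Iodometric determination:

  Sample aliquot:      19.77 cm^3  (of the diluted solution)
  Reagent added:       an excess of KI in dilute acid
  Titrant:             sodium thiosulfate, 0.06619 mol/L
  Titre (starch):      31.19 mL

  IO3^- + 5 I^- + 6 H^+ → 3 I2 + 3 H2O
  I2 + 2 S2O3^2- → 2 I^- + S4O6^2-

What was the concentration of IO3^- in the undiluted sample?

n(S2O3^2-) = 0.03119 × 0.06619 = 2.064 × 10^-3 mol
n(I2) = n(S2O3^2-)/2 = 1.032 × 10^-3 mol
From the 1:3 ratio, n(IO3^-) in the aliquot = 1/3 × 1.032 × 10^-3 = 3.441 × 10^-4 mol
[IO3^-]_dilute = 3.441 × 10^-4 / 0.01977 = 0.01740 mol/L
[IO3^-]_original = 0.01740 × 250.0/25.42 = 0.1712 mol/L

0.1712 mol/L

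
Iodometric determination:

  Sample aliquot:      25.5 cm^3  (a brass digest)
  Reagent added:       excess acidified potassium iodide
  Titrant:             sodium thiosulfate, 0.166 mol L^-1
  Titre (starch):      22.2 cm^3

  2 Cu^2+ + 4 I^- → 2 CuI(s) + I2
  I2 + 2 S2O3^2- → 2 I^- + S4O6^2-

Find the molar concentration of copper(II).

0.145 mol/L

n(S2O3^2-) = 0.0222 × 0.166 = 3.69 × 10^-3 mol
n(I2) = n(S2O3^2-)/2 = 1.84 × 10^-3 mol
From the 2:1 ratio, n(Cu2+) in the aliquot = 2/1 × 1.84 × 10^-3 = 3.69 × 10^-3 mol
[Cu2+] = 3.69 × 10^-3 / 0.0255 = 0.145 mol/L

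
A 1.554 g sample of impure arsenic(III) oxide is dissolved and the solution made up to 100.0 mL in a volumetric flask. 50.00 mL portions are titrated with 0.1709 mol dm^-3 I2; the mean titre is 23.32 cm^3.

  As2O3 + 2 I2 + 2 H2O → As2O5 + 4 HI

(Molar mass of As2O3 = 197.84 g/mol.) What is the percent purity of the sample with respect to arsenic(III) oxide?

50.74 %

n(I2) per titration = 0.02332 × 0.1709 = 3.985 × 10^-3 mol
From the 1:2 ratio, n(As2O3) in each aliquot = 1/2 × 3.985 × 10^-3 = 1.993 × 10^-3 mol
n(As2O3) in the whole flask = 1.993 × 10^-3 × 100.0/50.00 = 3.985 × 10^-3 mol
mass of As2O3 = 3.985 × 10^-3 × 197.84 = 0.7885 g
% As2O3 = 0.7885 / 1.554 × 100 = 50.74 %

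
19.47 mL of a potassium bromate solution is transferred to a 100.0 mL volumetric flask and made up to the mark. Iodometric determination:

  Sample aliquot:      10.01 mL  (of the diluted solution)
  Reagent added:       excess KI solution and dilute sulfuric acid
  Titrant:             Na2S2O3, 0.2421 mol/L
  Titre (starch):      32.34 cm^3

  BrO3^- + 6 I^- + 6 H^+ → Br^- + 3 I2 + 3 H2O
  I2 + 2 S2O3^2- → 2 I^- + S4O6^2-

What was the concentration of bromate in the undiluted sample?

0.6696 mol/L

n(S2O3^2-) = 0.03234 × 0.2421 = 7.830 × 10^-3 mol
n(I2) = n(S2O3^2-)/2 = 3.915 × 10^-3 mol
From the 1:3 ratio, n(BrO3^-) in the aliquot = 1/3 × 3.915 × 10^-3 = 1.305 × 10^-3 mol
[BrO3^-]_dilute = 1.305 × 10^-3 / 0.01001 = 0.1304 mol/L
[BrO3^-]_original = 0.1304 × 100.0/19.47 = 0.6696 mol/L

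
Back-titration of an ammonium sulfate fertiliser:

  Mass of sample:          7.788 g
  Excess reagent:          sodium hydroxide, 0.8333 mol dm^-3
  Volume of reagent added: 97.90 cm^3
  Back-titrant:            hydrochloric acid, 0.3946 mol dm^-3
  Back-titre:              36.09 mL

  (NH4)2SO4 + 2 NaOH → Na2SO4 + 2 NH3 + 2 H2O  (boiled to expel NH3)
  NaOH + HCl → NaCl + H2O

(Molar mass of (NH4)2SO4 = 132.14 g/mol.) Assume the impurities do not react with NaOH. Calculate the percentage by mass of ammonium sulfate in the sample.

n(NaOH) added = 0.09790 × 0.8333 = 0.08158 mol
n(HCl) used in back-titration = 0.03609 × 0.3946 = 0.01424 mol
n(NaOH) left over = 0.01424 mol (1:1 ratio)
n(NaOH) consumed by analyte = 0.08158 − 0.01424 = 0.06734 mol
From the 1:2 ratio, n((NH4)2SO4) = 1/2 × 0.06734 = 0.03367 mol
mass of (NH4)2SO4 = 0.03367 × 132.14 = 4.449 g
% (NH4)2SO4 = 4.449 / 7.788 × 100 = 57.13 %

57.13 %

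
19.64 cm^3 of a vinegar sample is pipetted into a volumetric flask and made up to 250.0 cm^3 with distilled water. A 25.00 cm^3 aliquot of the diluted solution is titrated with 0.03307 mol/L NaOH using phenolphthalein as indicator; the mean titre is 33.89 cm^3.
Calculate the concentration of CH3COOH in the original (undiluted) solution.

CH3COOH + NaOH → CH3COONa + H2O
n(NaOH) = 0.03389 × 0.03307 = 1.121 × 10^-3 mol
n(CH3COOH) in the aliquot = 1.121 × 10^-3 mol (1:1 ratio)
[CH3COOH]_dilute = 1.121 × 10^-3 / 0.02500 = 0.04483 mol/L
Dilution factor = 250.0 / 19.64 = 12.73
[CH3COOH]_stock = 0.04483 × 12.73 = 0.5706 mol/L

0.5706 mol/L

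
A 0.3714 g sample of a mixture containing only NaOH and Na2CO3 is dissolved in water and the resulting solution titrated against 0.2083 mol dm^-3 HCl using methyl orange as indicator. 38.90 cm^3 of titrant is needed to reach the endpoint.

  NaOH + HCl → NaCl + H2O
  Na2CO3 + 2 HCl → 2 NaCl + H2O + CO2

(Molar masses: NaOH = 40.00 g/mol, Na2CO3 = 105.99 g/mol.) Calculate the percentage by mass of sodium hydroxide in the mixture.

48.08 %

n(HCl) = 0.03890 × 0.2083 = 8.103 × 10^-3 mol
Let x = n(NaOH), y = n(Na2CO3).
Titrant: 1x + 2y = 8.103 × 10^-3;  mass: 40.00x + 105.99y = 0.3714
Solving, x = 4.464 × 10^-3 mol, y = 1.819 × 10^-3 mol
mass of NaOH = 4.464 × 10^-3 × 40.00 = 0.1786 g
% NaOH = 0.1786 / 0.3714 × 100 = 48.08 %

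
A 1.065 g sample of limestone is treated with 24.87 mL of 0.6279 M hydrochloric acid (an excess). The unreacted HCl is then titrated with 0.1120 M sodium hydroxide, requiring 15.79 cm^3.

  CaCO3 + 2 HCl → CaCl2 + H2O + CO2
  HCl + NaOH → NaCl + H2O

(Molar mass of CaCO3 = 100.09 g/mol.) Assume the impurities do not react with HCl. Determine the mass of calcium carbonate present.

0.6930 g

n(HCl) added = 0.02487 × 0.6279 = 0.01562 mol
n(NaOH) used in back-titration = 0.01579 × 0.1120 = 1.768 × 10^-3 mol
n(HCl) left over = 1.768 × 10^-3 mol (1:1 ratio)
n(HCl) consumed by analyte = 0.01562 − 1.768 × 10^-3 = 0.01385 mol
From the 1:2 ratio, n(CaCO3) = 1/2 × 0.01385 = 6.924 × 10^-3 mol
mass of CaCO3 = 6.924 × 10^-3 × 100.09 = 0.6930 g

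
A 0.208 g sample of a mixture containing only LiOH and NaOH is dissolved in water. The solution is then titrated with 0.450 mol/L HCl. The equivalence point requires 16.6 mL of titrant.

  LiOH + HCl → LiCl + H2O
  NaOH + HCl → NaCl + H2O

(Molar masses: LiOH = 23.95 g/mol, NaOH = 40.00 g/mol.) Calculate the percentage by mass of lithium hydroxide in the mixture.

n(HCl) = 0.0166 × 0.450 = 7.47 × 10^-3 mol
Let x = n(LiOH), y = n(NaOH).
Titrant: 1x + 1y = 7.47 × 10^-3;  mass: 23.95x + 40.00y = 0.208
Solving, x = 5.66 × 10^-3 mol, y = 1.81 × 10^-3 mol
mass of LiOH = 5.66 × 10^-3 × 23.95 = 0.135 g
% LiOH = 0.135 / 0.208 × 100 = 65.1 %

65.1 %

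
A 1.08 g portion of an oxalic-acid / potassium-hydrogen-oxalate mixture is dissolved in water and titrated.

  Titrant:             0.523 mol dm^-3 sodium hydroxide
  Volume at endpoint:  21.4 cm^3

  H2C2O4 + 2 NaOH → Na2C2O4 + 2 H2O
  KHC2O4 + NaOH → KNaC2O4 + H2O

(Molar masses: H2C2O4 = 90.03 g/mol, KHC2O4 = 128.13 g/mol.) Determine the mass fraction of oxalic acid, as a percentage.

17.8 %

n(NaOH) = 0.0214 × 0.523 = 0.0112 mol
Let x = n(H2C2O4), y = n(KHC2O4).
Titrant: 2x + 1y = 0.0112;  mass: 90.03x + 128.13y = 1.08
Solving, x = 2.13 × 10^-3 mol, y = 6.93 × 10^-3 mol
mass of H2C2O4 = 2.13 × 10^-3 × 90.03 = 0.192 g
% H2C2O4 = 0.192 / 1.08 × 100 = 17.8 %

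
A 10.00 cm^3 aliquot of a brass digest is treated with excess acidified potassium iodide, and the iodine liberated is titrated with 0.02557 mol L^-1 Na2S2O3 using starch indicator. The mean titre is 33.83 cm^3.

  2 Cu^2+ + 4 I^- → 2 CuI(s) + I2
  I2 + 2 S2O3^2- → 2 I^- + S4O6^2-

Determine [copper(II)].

n(S2O3^2-) = 0.03383 × 0.02557 = 8.650 × 10^-4 mol
n(I2) = n(S2O3^2-)/2 = 4.325 × 10^-4 mol
From the 2:1 ratio, n(Cu2+) in the aliquot = 2/1 × 4.325 × 10^-4 = 8.650 × 10^-4 mol
[Cu2+] = 8.650 × 10^-4 / 0.01000 = 0.08650 mol/L

0.08650 mol/L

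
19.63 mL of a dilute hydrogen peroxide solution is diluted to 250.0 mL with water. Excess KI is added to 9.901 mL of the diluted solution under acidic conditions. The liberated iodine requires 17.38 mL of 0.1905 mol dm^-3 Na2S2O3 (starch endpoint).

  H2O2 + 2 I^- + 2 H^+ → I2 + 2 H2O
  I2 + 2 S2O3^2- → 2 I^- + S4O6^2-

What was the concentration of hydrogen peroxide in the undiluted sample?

2.129 mol/L

n(S2O3^2-) = 0.01738 × 0.1905 = 3.311 × 10^-3 mol
n(I2) = n(S2O3^2-)/2 = 1.655 × 10^-3 mol
n(H2O2) in the aliquot = 1.655 × 10^-3 mol (1:1 ratio)
[H2O2]_dilute = 1.655 × 10^-3 / 0.009901 = 0.1672 mol/L
[H2O2]_original = 0.1672 × 250.0/19.63 = 2.129 mol/L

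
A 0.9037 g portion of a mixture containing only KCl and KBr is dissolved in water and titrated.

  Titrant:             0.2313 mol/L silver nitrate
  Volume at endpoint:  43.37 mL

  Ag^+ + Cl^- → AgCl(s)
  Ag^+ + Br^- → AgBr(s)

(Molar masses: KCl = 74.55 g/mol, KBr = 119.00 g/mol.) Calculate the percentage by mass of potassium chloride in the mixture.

53.83 %

n(AgNO3) = 0.04337 × 0.2313 = 0.01003 mol
Let x = n(KCl), y = n(KBr).
Titrant: 1x + 1y = 0.01003;  mass: 74.55x + 119.00y = 0.9037
Solving, x = 6.525 × 10^-3 mol, y = 3.506 × 10^-3 mol
mass of KCl = 6.525 × 10^-3 × 74.55 = 0.4865 g
% KCl = 0.4865 / 0.9037 × 100 = 53.83 %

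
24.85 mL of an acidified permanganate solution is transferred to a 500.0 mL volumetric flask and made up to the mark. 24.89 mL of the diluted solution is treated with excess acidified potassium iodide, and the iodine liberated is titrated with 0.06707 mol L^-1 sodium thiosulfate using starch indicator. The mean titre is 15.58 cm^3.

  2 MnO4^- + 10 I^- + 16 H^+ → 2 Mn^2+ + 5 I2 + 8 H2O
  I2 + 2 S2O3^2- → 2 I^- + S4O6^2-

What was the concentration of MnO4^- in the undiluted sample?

0.1689 mol/L

n(S2O3^2-) = 0.01558 × 0.06707 = 1.045 × 10^-3 mol
n(I2) = n(S2O3^2-)/2 = 5.225 × 10^-4 mol
From the 2:5 ratio, n(MnO4^-) in the aliquot = 2/5 × 5.225 × 10^-4 = 2.090 × 10^-4 mol
[MnO4^-]_dilute = 2.090 × 10^-4 / 0.02489 = 0.008397 mol/L
[MnO4^-]_original = 0.008397 × 500.0/24.85 = 0.1689 mol/L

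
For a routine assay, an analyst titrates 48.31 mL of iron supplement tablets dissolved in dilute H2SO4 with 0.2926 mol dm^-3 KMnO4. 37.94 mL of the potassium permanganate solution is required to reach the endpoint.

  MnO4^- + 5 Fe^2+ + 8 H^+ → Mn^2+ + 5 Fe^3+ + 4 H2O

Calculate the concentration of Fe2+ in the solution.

1.149 mol/L

n(KMnO4) = 0.03794 L × 0.2926 mol/L = 0.01110 mol
From the 5:1 mole ratio, n(Fe2+) = 5/1 × 0.01110 = 0.05551 mol
[Fe2+] = 0.05551 mol / 0.04831 L = 1.149 mol/L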